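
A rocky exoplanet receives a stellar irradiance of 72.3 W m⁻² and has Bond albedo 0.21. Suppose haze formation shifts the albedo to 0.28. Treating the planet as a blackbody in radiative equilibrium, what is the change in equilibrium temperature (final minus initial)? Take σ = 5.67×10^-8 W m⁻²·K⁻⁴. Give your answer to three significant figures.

Initial: T₁ = [S(1−0.21)/(4σ)]^(1/4) = 126.0 K.
With α = 0.28, T₂ = 123.1 K.
ΔT = T₂ − T₁ = -2.888 K.

-2.89 K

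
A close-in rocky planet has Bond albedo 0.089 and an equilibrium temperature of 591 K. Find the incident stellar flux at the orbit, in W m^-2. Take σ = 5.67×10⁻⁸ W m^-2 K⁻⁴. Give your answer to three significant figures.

30400 W m^-2

Invert the energy balance for S: S = 4σT⁴/(1−α).
σT⁴ = 5.67×10⁻⁸·(591)⁴ = 6917 W m^-2.
So S = 4×6917/(1−0.089) = 30370 W m^-2.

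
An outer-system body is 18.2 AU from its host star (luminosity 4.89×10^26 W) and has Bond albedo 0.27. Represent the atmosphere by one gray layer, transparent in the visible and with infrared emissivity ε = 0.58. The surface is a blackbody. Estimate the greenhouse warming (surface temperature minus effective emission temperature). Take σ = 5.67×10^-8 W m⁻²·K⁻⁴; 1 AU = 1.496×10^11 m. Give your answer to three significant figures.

Orbital distance: d = 18.2 AU = 2.723×10^12 m.
Flux at the orbit: S = L/(4πd²) = 4.89×10^26/(4π·(2.72×10^12)²) = 5.249 W m⁻².
At the top of the atmosphere, σT_e⁴ = S(1−α)/4 = 0.9580 W m⁻², giving T_e = 64.11 K.
Surface balance with a leaky layer gives σT_s⁴ = σT_e⁴·2/(2−ε), so T_s = T_e·[2/(2−0.58)]^(1/4) = 69.84 K.
The atmosphere warms the surface by 5.731 K.

5.73 K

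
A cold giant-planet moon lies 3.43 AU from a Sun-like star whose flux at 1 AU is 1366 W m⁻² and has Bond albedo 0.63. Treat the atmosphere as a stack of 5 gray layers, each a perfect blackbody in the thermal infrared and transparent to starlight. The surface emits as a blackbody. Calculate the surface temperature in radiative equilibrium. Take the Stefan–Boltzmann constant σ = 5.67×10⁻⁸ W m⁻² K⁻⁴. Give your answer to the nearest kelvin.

184 K

Irradiance scales as 1/d², so S = 1366 W m⁻² × (1/3.43)² = 116.1 W m⁻².
Top-of-atmosphere balance: σT_e⁴ = S(1−α)/4 = 10.74 W m⁻² → T_e = 117.3 K.
For an N-layer opaque stack, T_s⁴ = (N+1)T_e⁴, hence T_s = (6)^(1/4)×117.3 K = 183.6 K.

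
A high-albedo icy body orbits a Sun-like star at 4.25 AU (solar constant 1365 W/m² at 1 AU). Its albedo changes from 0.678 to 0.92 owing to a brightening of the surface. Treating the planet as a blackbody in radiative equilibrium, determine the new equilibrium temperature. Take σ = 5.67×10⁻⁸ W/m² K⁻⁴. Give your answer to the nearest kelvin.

72 K

By the inverse-square law, S = 1365/4.25² = 75.57 W/m².
T₂ = [S(1−α₂)/(4σ)]^(1/4) = [75.57·0.08/(4σ)]^(1/4) = 71.85 K.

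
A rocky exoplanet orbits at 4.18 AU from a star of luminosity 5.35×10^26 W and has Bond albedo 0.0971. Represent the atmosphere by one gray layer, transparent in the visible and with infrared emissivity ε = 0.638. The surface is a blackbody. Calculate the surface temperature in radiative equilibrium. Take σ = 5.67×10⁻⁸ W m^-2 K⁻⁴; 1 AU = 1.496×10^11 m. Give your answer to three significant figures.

d = 4.18 × 1.496×10^11 m = 6.253×10^11 m.
S = L/(4πd²) = 108.9 W m^-2.
At the top of the atmosphere, σT_e⁴ = S(1−α)/4 = 24.58 W m^-2, giving T_e = 144.3 K.
Surface balance with a leaky layer gives σT_s⁴ = σT_e⁴·2/(2−ε), so T_s = T_e·[2/(2−0.638)]^(1/4) = 158.8 K.

159 kelvin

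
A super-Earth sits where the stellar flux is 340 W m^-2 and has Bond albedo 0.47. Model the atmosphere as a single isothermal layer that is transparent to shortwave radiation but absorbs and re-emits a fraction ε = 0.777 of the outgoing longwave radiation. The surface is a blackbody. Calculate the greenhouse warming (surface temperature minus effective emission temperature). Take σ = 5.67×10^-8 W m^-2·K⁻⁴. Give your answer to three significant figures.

Effective emission temperature (TOA balance): σT_e⁴ = S(1−α)/4 = 45.05 W m^-2 → T_e = 167.9 K.
Surface balance with a leaky layer gives σT_s⁴ = σT_e⁴·2/(2−ε), so T_s = T_e·[2/(2−0.777)]^(1/4) = 189.9 K.
T_s − T_e = 189.9 − 167.9 = 21.97 K.

22.0 K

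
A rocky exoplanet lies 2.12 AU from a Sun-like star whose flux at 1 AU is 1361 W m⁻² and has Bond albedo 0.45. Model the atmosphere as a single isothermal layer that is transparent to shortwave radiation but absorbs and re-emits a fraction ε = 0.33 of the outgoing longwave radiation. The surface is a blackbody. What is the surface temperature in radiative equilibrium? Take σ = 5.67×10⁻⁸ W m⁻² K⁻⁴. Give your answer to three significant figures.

By the inverse-square law, S = 1361/2.12² = 302.8 W m⁻².
At the top of the atmosphere, σT_e⁴ = S(1−α)/4 = 41.64 W m⁻², giving T_e = 164.6 K.
For a single slab of emissivity ε, T_s⁴ = 2T_e⁴/(2−ε); thus T_s = 164.6·(1.198)^(1/4) = 172.2 K.

172 kelvin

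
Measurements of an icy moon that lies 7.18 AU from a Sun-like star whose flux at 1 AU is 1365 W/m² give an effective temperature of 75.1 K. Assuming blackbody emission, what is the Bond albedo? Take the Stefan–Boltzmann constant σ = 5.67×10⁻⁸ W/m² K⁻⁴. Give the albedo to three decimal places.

Flux at the orbit: S = 1365/(7.18)² = 26.48 W/m².
Energy balance: S(1−α)/4 = σT⁴, so 1−α = 4σT⁴/S.
σT⁴ = 1.804 W/m², so 4σT⁴ = 7.214 W/m².
1−α = 7.214/26.48 = 0.2725, so α = 0.7275.

0.728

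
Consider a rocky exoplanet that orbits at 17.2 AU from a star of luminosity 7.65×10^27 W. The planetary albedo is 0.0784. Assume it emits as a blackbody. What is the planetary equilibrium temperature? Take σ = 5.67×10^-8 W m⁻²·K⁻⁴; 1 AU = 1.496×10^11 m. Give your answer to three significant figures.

Orbital distance: d = 17.2 AU = 2.573×10^12 m.
Spreading L over a sphere of radius d: S = 7.65×10^27/(4π·2.57×10^12²) = 91.95 W m⁻².
The planet absorbs (1−α)S over its disc πR² and re-emits over 4πR², so the mean absorbed flux is (1−0.0784)·91.95/4 = 21.18 W m⁻².
Balancing against σT⁴: T = (21.18/5.67×10⁻⁸)^(1/4) = 139.0 K.

139 K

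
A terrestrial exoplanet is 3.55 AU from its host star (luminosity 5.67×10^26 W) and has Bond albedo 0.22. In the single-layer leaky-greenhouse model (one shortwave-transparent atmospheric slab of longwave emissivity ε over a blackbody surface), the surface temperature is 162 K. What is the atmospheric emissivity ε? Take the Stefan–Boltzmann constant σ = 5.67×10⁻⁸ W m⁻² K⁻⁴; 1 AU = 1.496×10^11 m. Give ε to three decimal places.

0.402

d = 3.55 × 1.496×10^11 m = 5.311×10^11 m.
S = L/(4πd²) = 160.0 W m⁻².
TOA balance gives T_e = 153.2 K.
T_s⁴ = T_e⁴·2/(2−ε) → ε = 2 − 2(T_e/T_s)⁴ = 2 − 2·(153.2/162)⁴ = 0.4024.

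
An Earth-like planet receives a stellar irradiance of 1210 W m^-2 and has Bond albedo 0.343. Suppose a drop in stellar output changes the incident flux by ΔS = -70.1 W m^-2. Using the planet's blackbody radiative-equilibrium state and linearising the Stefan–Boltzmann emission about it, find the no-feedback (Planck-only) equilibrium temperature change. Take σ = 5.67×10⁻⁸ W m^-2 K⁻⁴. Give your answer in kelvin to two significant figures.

-3.5 K

Reference equilibrium: T_e = [S(1−α)/(4σ)]^(1/4) = 243.3 K.
Only a fraction (1−α) is absorbed and it's spread over 4πR², so ΔF = (1−α)ΔS/4 = -11.51 W m^-2.
Planck response: λ_P = 4σT_e³ = 4·5.67×10⁻⁸·(243.3)³ = 3.267 W m^-2/K.
So ΔT₀ = -11.51/3.267 = -3.52 K.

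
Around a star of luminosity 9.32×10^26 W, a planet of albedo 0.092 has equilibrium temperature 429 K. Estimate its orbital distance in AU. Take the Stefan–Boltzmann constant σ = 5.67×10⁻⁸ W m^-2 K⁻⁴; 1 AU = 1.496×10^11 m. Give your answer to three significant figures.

The flux needed for this T is 4σT⁴/(1−0.092) = 8460 W m^-2.
Then d = [L/(4πS)]^(1/2) = 9.363×10^10 m, i.e. 0.6259 AU.

0.626 AU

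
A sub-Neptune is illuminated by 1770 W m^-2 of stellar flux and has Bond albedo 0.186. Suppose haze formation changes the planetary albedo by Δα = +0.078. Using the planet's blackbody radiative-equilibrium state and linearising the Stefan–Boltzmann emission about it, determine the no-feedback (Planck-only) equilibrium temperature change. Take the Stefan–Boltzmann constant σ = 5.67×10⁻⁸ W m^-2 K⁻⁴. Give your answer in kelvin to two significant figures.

The baseline emission temperature is T_e = 282.3 K.
The change in absorbed flux is Δ[S(1−α)/4] = −SΔα/4 = -34.52 W m^-2.
Linearising σT⁴ gives d(σT⁴)/dT = 4σT_e³ = 5.103 W m^-2 per K.
So ΔT₀ = -34.52/5.103 = -6.76 K.

-6.8 kelvin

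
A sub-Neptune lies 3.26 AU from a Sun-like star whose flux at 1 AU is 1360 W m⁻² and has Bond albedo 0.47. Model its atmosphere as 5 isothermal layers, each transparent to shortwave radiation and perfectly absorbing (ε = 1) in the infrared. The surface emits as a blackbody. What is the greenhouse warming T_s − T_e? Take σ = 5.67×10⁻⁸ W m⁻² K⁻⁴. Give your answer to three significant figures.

74.3 kelvin

Flux at the orbit: S = 1360/(3.26)² = 128.0 W m⁻².
OLR = S(1−α)/4 = 16.96 W m⁻²; the top layer radiates at T_e = 131.5 K.
T_s = (N+1)^(1/4)·T_e = 205.8 K.
Warming: T_s − T_e = 74.31 K.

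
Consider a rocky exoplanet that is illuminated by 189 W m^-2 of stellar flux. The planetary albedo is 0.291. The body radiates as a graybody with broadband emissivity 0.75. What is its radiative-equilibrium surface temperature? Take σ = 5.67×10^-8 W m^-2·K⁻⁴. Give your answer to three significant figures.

168 K

Averaging over the sphere, the absorbed flux is S(1−α)/4 = 33.50 W m^-2.
Equating to εσT⁴ with ε = 0.75: T = (33.50/0.75σ)^(1/4) = 167.5 K.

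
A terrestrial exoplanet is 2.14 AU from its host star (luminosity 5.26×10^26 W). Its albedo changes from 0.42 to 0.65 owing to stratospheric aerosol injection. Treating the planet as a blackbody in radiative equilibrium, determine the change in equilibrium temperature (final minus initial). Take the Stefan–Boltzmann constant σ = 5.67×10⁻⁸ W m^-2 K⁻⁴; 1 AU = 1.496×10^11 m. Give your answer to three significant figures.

Orbital distance: d = 2.14 AU = 3.201×10^11 m.
S = L/(4πd²) = 408.4 W m^-2.
Initial: T₁ = [S(1−0.42)/(4σ)]^(1/4) = 179.8 K.
Final:   T₂ = [S(1−0.65)/(4σ)]^(1/4) = 158.4 K.
Change: 158.4 − 179.8 = -21.33 K.

-21.3 K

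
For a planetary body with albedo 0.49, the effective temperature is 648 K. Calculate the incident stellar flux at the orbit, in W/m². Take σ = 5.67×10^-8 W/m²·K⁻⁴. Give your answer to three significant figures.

78400 W/m²

From S(1−α)/4 = σT⁴: S = 4σT⁴/(1−α).
σT⁴ = 5.67×10⁻⁸·(648)⁴ = 9997 W/m².
S = 4·9997/0.51 = 78410 W/m².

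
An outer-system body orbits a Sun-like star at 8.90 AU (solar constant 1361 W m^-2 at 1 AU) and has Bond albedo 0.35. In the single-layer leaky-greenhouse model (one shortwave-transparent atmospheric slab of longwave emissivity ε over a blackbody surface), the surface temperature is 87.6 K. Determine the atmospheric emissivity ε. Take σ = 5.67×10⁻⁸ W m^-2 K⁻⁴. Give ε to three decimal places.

0.328

By the inverse-square law, S = 1361/8.90² = 17.18 W m^-2.
Effective temperature: T_e = [S(1−α)/(4σ)]^(1/4) = 83.77 K.
Since (2−ε)/2 = (T_e/T_s)⁴ = 0.8362, ε = 0.3275.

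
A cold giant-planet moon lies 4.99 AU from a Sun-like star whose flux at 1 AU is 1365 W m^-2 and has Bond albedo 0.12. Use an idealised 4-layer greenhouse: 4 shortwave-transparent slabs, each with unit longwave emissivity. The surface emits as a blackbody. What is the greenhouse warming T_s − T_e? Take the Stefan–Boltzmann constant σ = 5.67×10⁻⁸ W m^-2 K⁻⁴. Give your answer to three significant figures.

Irradiance scales as 1/d², so S = 1365 W m^-2 × (1/4.99)² = 54.82 W m^-2.
OLR = S(1−α)/4 = 12.06 W m^-2; the top layer radiates at T_e = 120.8 K.
Surface: T_s = (5)^¼·T_e = 180.6 K.
Warming: T_s − T_e = 59.82 K.

59.8 kelvin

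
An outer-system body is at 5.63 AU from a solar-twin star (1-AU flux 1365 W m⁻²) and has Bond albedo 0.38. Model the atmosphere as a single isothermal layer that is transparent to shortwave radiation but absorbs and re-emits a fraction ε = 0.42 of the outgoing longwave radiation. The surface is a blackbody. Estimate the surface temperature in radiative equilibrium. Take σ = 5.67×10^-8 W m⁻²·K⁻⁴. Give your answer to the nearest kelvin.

By the inverse-square law, S = 1365/5.63² = 43.06 W m⁻².
At the top of the atmosphere, σT_e⁴ = S(1−α)/4 = 6.675 W m⁻², giving T_e = 104.2 K.
The surface balance (absorbed SW + ε·downward IR = σT_s⁴) with T_a⁴ = T_s⁴/2 reduces to T_s = T_e·[2/(2−ε)]^¼ = 110.5 K.

110 kelvin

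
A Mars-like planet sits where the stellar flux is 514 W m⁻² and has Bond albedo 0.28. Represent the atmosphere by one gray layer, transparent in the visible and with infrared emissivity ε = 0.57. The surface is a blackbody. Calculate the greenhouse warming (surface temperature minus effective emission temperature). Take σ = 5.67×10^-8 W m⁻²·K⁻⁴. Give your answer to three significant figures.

At the top of the atmosphere, σT_e⁴ = S(1−α)/4 = 92.52 W m⁻², giving T_e = 201.0 K.
The surface balance (absorbed SW + ε·downward IR = σT_s⁴) with T_a⁴ = T_s⁴/2 reduces to T_s = T_e·[2/(2−ε)]^¼ = 218.6 K.
Greenhouse warming: T_s − T_e = 17.58 K.

17.6 kelvin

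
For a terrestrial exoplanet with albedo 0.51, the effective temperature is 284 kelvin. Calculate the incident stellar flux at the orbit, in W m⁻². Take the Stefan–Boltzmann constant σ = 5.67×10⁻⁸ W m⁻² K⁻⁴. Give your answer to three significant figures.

From S(1−α)/4 = σT⁴: S = 4σT⁴/(1−α).
The emitted flux is σT⁴ = 368.9 W m⁻².
S = 4·368.9/0.49 = 3011 W m⁻².

3010 W m⁻²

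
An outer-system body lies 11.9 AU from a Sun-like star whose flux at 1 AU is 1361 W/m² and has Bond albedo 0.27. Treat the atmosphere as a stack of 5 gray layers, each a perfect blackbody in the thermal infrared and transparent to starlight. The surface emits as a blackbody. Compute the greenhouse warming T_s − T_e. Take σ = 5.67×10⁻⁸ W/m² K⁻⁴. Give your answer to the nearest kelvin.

42 K

By the inverse-square law, S = 1361/11.9² = 9.611 W/m².
The effective emission temperature is T_e = [S(1−α)/(4σ)]^¼ = 74.58 K.
T_s = (N+1)^(1/4)·T_e = 116.7 K.
So the greenhouse effect raises the surface by 116.7 − 74.58 = 42.14 K.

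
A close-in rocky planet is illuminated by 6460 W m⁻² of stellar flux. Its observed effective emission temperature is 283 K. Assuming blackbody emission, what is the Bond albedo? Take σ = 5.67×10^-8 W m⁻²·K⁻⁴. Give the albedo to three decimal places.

Rearranging the radiative balance, α = 1 − 4σT⁴/S.
4σT⁴ = 4·5.67×10⁻⁸·(283)⁴ = 1455 W m⁻².
Hence α = 1 − 1455/6460 = 0.7748.

0.775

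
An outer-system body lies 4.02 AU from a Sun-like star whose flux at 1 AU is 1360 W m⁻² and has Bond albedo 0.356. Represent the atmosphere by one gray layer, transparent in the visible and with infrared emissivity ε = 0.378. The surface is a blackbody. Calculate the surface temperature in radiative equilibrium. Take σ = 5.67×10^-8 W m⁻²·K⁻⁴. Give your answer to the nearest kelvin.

131 K

By the inverse-square law, S = 1360/4.02² = 84.16 W m⁻².
The planet radiates to space at T_e = [S(1−α)/(4σ)]^(1/4) = 124.3 K.
Surface balance with a leaky layer gives σT_s⁴ = σT_e⁴·2/(2−ε), so T_s = T_e·[2/(2−0.378)]^(1/4) = 131.0 K.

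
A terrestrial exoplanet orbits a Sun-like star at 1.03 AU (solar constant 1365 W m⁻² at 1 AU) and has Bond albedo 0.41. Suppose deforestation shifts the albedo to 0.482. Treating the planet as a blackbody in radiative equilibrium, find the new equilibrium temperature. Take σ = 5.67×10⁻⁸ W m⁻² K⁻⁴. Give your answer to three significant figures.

By the inverse-square law, S = 1365/1.03² = 1287 W m⁻².
T₂ = [S(1−α₂)/(4σ)]^(1/4) = [1287·0.518/(4σ)]^(1/4) = 232.8 K.

233 K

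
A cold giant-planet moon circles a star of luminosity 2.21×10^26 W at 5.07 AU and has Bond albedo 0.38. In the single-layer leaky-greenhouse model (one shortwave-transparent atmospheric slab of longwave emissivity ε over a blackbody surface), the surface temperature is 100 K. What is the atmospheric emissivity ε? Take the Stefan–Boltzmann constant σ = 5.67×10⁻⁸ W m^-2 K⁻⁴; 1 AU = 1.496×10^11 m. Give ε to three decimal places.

0.329

Orbital distance: d = 5.07 AU = 7.585×10^11 m.
Flux at the orbit: S = L/(4πd²) = 2.21×10^26/(4π·(7.58×10^11)²) = 30.57 W m^-2.
TOA balance gives T_e = 95.61 K.
T_s⁴ = T_e⁴·2/(2−ε) → ε = 2 − 2(T_e/T_s)⁴ = 2 − 2·(95.61/100)⁴ = 0.3286.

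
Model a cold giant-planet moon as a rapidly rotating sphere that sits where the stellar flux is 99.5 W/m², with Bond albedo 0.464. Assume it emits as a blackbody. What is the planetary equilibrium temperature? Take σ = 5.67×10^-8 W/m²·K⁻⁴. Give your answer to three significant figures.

The planet absorbs (1−α)S over its disc πR² and re-emits over 4πR², so the mean absorbed flux is (1−0.464)·99.50/4 = 13.33 W/m².
In equilibrium σT⁴ equals this, so T = 123.8 K.

124 K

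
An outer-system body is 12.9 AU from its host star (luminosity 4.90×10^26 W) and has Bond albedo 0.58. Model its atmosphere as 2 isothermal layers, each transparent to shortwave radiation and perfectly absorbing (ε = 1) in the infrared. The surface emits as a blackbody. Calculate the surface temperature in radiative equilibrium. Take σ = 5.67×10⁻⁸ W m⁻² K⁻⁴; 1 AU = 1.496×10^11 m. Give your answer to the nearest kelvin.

87 K

Orbital distance: d = 12.9 AU = 1.930×10^12 m.
Flux at the orbit: S = L/(4πd²) = 4.90×10^26/(4π·(1.93×10^12)²) = 10.47 W m⁻².
The effective emission temperature is T_e = [S(1−α)/(4σ)]^¼ = 66.36 K.
For an N-layer opaque stack, T_s⁴ = (N+1)T_e⁴, hence T_s = (3)^(1/4)×66.36 K = 87.33 K.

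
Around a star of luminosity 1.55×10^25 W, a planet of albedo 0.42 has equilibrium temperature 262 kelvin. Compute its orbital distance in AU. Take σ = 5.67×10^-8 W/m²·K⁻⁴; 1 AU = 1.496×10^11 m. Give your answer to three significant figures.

The flux needed for this T is 4σT⁴/(1−0.42) = 1843 W/m².
S = L/(4πd²) → d = √(L/4πS) = √(1.55×10^25/(4π·1843)) = 2.587×10^10 m = 0.1729 AU.

0.173 AU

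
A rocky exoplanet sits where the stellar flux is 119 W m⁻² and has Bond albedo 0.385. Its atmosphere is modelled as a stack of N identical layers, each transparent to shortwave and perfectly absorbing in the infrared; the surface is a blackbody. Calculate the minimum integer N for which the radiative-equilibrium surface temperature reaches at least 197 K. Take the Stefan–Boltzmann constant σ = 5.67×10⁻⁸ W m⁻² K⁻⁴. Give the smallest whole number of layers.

OLR = S(1−α)/4 = 18.30 W m⁻²; the top layer radiates at T_e = 134.0 K.
Since T_s⁴ = (N+1)T_e⁴, we need N ≥ (T_s/T_e)⁴ − 1 = 3.668.
So N ≥ 3.668; the smallest integer is N = 4.

4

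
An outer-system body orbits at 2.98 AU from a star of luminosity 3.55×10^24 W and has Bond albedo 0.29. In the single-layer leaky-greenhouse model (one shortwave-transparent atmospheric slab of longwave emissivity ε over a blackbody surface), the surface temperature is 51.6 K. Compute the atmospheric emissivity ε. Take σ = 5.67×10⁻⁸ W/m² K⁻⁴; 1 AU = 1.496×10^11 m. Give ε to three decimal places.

Orbital distance: d = 2.98 AU = 4.458×10^11 m.
S = L/(4πd²) = 1.421 W/m².
TOA balance gives T_e = 45.93 K.
Inverting T_s⁴ = 2T_e⁴/(2−ε): (T_e/T_s)⁴ = 0.6277, so ε = 2(1 − 0.6277) = 0.7446.

0.745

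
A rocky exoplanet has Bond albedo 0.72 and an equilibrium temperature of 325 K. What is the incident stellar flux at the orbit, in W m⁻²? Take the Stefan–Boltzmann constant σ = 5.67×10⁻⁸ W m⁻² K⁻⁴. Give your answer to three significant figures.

9040 W m⁻²

From S(1−α)/4 = σT⁴: S = 4σT⁴/(1−α).
The emitted flux is σT⁴ = 632.6 W m⁻².
So S = 4×632.6/(1−0.72) = 9037 W m⁻².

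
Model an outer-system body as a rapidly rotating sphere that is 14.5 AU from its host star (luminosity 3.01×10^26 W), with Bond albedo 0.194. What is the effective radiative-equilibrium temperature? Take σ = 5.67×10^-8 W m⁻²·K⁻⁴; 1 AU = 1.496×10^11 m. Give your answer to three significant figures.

65.2 kelvin

d = 14.5 × 1.496×10^11 m = 2.169×10^12 m.
Flux at the orbit: S = L/(4πd²) = 3.01×10^26/(4π·(2.17×10^12)²) = 5.090 W m⁻².
Averaging over the sphere, the absorbed flux is S(1−α)/4 = 1.026 W m⁻².
In equilibrium σT⁴ equals this, so T = 65.22 K.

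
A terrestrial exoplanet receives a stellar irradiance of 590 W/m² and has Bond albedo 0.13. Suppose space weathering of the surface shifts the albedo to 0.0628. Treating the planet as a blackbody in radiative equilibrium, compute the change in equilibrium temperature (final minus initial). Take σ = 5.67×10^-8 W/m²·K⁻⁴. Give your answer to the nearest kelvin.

Before: T₁ = [590.0·0.87/(4σ)]^(1/4) = 218.1 K.
Final:   T₂ = [S(1−0.0628)/(4σ)]^(1/4) = 222.2 K.
Change: 222.2 − 218.1 = 4.095 K.

4 K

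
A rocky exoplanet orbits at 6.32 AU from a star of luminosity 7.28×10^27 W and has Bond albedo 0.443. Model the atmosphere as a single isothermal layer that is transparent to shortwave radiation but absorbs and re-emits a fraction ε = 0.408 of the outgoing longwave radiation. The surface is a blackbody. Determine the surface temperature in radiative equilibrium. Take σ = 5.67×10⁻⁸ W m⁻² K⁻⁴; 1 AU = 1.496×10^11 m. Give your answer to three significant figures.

Orbital distance: d = 6.32 AU = 9.455×10^11 m.
Flux at the orbit: S = L/(4πd²) = 7.28×10^27/(4π·(9.45×10^11)²) = 648.1 W m⁻².
Effective emission temperature (TOA balance): σT_e⁴ = S(1−α)/4 = 90.24 W m⁻² → T_e = 199.7 K.
For a single slab of emissivity ε, T_s⁴ = 2T_e⁴/(2−ε); thus T_s = 199.7·(1.256)^(1/4) = 211.5 K.

211 K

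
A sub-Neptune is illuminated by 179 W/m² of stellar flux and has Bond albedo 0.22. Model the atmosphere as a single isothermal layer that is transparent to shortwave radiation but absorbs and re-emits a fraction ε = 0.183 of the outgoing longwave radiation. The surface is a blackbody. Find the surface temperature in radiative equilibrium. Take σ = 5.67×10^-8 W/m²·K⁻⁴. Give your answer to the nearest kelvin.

At the top of the atmosphere, σT_e⁴ = S(1−α)/4 = 34.91 W/m², giving T_e = 157.5 K.
Surface balance with a leaky layer gives σT_s⁴ = σT_e⁴·2/(2−ε), so T_s = T_e·[2/(2−0.183)]^(1/4) = 161.3 K.

161 K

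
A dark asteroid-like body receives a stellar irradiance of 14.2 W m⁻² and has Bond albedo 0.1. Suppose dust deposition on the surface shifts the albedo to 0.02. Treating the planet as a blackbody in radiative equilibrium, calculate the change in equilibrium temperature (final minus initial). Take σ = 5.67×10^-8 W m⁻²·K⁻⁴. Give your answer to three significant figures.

With α = 0.1, T₁ = 86.64 K.
Final:   T₂ = [S(1−0.02)/(4σ)]^(1/4) = 88.51 K.
Change: 88.51 − 86.64 = 1.864 K.

1.86 kelvin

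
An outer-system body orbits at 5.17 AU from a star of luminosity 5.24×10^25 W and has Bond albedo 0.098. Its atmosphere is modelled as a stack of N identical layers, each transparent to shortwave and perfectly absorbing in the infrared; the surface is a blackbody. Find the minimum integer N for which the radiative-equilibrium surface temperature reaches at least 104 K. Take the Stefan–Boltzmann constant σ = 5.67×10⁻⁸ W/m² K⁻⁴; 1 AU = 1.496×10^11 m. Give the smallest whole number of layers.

4

d = 5.17 × 1.496×10^11 m = 7.734×10^11 m.
Spreading L over a sphere of radius d: S = 5.24×10^25/(4π·7.73×10^11²) = 6.971 W/m².
Top-of-atmosphere balance: σT_e⁴ = S(1−α)/4 = 1.572 W/m² → T_e = 72.56 K.
Need (N+1)T_e⁴ ≥ T_s⁴, i.e. N+1 ≥ (104/72.56)⁴ = 4.220.
So N ≥ 3.220; the smallest integer is N = 4.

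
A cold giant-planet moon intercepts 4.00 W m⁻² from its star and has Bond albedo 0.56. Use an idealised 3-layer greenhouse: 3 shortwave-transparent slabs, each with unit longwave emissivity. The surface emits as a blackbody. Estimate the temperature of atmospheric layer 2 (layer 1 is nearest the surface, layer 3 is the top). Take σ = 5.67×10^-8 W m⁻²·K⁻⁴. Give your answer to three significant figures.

Top-of-atmosphere balance: σT_e⁴ = S(1−α)/4 = 0.4400 W m⁻² → T_e = 52.78 K.
The net upward flux σT_e⁴ is constant between every pair of levels, so T_k⁴ = (N+1−k)T_e⁴.
T_2 = (2)^(1/4)·52.78 = 62.77 K.

62.8 K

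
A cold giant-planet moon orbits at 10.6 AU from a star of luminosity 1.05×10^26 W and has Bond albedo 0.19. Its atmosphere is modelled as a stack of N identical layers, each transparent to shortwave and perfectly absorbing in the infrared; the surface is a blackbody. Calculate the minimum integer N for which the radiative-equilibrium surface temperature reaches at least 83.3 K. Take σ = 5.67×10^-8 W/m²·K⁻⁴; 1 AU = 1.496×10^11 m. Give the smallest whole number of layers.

Orbital distance: d = 10.6 AU = 1.586×10^12 m.
S = L/(4πd²) = 3.323 W/m².
The effective emission temperature is T_e = [S(1−α)/(4σ)]^¼ = 58.69 K.
T_s = (N+1)^(1/4)·T_e ≥ 83.3 K requires N+1 ≥ (T_s/T_e)⁴ = (83.3/58.69)⁴ = 4.057.
The minimum whole number is N = 4.

4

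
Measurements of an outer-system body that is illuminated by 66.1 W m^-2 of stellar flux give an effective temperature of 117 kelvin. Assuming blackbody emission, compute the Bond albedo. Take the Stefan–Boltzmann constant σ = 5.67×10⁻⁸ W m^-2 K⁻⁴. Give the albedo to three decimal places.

Energy balance: S(1−α)/4 = σT⁴, so 1−α = 4σT⁴/S.
σT⁴ = 10.62 W m^-2, so 4σT⁴ = 42.50 W m^-2.
Hence α = 1 − 42.50/66.10 = 0.3570.

0.357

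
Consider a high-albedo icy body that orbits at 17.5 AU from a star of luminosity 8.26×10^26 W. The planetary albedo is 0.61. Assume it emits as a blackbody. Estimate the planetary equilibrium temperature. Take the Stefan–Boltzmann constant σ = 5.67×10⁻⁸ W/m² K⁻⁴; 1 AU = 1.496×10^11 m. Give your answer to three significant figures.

d = 17.5 × 1.496×10^11 m = 2.618×10^12 m.
S = L/(4πd²) = 9.590 W/m².
The planet absorbs (1−α)S over its disc πR² and re-emits over 4πR², so the mean absorbed flux is (1−0.61)·9.590/4 = 0.9351 W/m².
Balancing against σT⁴: T = (0.9351/5.67×10⁻⁸)^(1/4) = 63.73 K.

63.7 kelvin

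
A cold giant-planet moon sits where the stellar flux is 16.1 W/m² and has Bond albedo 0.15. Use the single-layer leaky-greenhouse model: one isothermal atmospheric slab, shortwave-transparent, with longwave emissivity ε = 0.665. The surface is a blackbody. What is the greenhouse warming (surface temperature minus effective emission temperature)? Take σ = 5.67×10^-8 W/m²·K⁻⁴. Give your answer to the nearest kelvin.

Effective emission temperature (TOA balance): σT_e⁴ = S(1−α)/4 = 3.421 W/m² → T_e = 88.14 K.
The surface balance (absorbed SW + ε·downward IR = σT_s⁴) with T_a⁴ = T_s⁴/2 reduces to T_s = T_e·[2/(2−ε)]^¼ = 97.51 K.
The atmosphere warms the surface by 9.372 K.

9 K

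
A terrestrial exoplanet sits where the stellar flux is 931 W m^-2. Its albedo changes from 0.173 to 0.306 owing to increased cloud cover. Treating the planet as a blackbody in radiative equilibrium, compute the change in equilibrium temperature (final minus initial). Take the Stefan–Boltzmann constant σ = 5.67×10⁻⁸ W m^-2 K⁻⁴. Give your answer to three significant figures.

-10.4 K

Before: T₁ = [931.0·0.827/(4σ)]^(1/4) = 241.4 K.
Final:   T₂ = [S(1−0.306)/(4σ)]^(1/4) = 231.0 K.
Change: 231.0 − 241.4 = -10.35 K.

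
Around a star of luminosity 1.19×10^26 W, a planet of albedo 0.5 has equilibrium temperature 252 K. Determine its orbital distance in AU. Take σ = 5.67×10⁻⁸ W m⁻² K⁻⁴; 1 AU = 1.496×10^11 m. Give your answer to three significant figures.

0.481 AU

Energy balance gives S = 4σT⁴/(1−α) = 1829 W m⁻².
Then d = [L/(4πS)]^(1/2) = 7.195×10^10 m, i.e. 0.4809 AU.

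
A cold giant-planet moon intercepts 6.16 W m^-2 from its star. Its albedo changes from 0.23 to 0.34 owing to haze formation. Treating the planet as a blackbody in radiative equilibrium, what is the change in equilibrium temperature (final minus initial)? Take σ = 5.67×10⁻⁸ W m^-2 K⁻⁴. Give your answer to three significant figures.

-2.56 K

Initial: T₁ = [S(1−0.23)/(4σ)]^(1/4) = 67.62 K.
After:  T₂ = [6.160·0.66/(4σ)]^(1/4) = 65.07 K.
Change: 65.07 − 67.62 = -2.557 K.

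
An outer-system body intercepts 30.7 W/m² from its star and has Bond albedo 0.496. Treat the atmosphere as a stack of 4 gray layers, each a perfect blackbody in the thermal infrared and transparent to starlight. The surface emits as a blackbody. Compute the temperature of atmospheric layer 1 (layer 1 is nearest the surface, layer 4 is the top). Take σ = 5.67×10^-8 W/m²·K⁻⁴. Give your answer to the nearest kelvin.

The effective emission temperature is T_e = [S(1−α)/(4σ)]^¼ = 90.88 K.
In the N-layer model, layer k (counted from the surface) has T_k = (N+1−k)^(1/4)·T_e.
T_1 = (4)^(1/4)·90.88 = 128.5 K.

129 K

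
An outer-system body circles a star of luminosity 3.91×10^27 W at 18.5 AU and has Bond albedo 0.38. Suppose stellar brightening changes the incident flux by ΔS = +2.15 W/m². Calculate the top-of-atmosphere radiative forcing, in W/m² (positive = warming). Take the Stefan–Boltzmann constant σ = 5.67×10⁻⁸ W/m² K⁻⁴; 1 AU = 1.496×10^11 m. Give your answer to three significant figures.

d = 18.5 × 1.496×10^11 m = 2.768×10^12 m.
S = L/(4πd²) = 40.62 W/m².
TOA radiative forcing: ΔF = (1−α)ΔS/4 = 0.62·(+2.15)/4 = 0.3332 W/m².

0.333 W/m²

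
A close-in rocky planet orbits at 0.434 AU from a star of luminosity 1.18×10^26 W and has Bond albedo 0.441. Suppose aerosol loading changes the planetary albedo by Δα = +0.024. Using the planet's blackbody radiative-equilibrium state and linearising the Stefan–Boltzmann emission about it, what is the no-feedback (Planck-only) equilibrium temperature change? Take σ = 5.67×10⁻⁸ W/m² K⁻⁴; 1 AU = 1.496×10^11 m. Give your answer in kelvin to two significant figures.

-2.9 kelvin

d = 0.434 × 1.496×10^11 m = 6.493×10^10 m.
S = L/(4πd²) = 2228 W/m².
Unperturbed T_e = [2228·(1−0.441)/(4σ)]^¼ = 272.2 K.
TOA radiative forcing: ΔF = −S·Δα/4 = −2228·(+0.024)/4 = -13.37 W/m².
The Planck feedback parameter is 4σT_e³ = 4.574 W/m²/K.
Hence the no-feedback warming is ΔF/(4σT_e³) = -2.92 K.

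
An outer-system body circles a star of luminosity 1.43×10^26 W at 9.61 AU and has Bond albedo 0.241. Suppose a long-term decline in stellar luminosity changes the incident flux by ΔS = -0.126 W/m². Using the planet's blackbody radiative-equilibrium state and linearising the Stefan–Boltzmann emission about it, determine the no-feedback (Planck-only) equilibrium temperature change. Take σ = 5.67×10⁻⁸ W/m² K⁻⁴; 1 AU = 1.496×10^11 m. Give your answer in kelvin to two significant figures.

d = 9.61 × 1.496×10^11 m = 1.438×10^12 m.
Spreading L over a sphere of radius d: S = 1.43×10^26/(4π·1.44×10^12²) = 5.506 W/m².
The baseline emission temperature is T_e = 65.52 K.
Only a fraction (1−α) is absorbed and it's spread over 4πR², so ΔF = (1−α)ΔS/4 = -0.02391 W/m².
The Planck feedback parameter is 4σT_e³ = 0.06378 W/m²/K.
So ΔT₀ = -0.02391/0.06378 = -0.375 K.

-0.37 K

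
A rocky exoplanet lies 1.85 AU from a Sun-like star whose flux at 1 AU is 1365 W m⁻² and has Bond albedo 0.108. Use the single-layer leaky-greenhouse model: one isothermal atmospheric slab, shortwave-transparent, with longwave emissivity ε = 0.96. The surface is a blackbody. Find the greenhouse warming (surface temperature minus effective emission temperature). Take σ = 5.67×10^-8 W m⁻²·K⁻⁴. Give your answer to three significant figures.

By the inverse-square law, S = 1365/1.85² = 398.8 W m⁻².
Effective emission temperature (TOA balance): σT_e⁴ = S(1−α)/4 = 88.94 W m⁻² → T_e = 199.0 K.
For a single slab of emissivity ε, T_s⁴ = 2T_e⁴/(2−ε); thus T_s = 199.0·(1.923)^(1/4) = 234.4 K.
Greenhouse warming: T_s − T_e = 35.35 K.

35.3 kelvin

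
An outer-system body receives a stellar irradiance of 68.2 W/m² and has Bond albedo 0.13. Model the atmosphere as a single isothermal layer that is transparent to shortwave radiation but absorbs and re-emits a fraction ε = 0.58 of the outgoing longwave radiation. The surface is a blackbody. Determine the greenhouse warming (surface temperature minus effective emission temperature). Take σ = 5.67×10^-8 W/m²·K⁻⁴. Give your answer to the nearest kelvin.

11 K

The planet radiates to space at T_e = [S(1−α)/(4σ)]^(1/4) = 127.2 K.
Surface balance with a leaky layer gives σT_s⁴ = σT_e⁴·2/(2−ε), so T_s = T_e·[2/(2−0.58)]^(1/4) = 138.5 K.
T_s − T_e = 138.5 − 127.2 = 11.37 K.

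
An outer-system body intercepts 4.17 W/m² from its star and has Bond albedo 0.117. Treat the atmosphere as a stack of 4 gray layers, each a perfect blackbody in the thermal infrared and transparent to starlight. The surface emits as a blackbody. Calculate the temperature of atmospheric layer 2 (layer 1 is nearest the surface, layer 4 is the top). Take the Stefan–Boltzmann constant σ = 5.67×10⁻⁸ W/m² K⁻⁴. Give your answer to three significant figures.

Top-of-atmosphere balance: σT_e⁴ = S(1−α)/4 = 0.9205 W/m² → T_e = 63.48 K.
The net upward flux σT_e⁴ is constant between every pair of levels, so T_k⁴ = (N+1−k)T_e⁴.
T_2 = (3)^(1/4)·63.48 = 83.54 K.

83.5 K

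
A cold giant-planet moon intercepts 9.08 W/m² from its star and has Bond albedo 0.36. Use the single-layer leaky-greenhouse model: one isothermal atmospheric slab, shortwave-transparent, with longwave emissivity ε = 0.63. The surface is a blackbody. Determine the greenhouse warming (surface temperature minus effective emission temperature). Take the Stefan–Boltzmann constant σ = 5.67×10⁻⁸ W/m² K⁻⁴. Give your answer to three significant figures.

7.06 kelvin

Effective emission temperature (TOA balance): σT_e⁴ = S(1−α)/4 = 1.453 W/m² → T_e = 71.15 K.
The surface balance (absorbed SW + ε·downward IR = σT_s⁴) with T_a⁴ = T_s⁴/2 reduces to T_s = T_e·[2/(2−ε)]^¼ = 78.20 K.
T_s − T_e = 78.20 − 71.15 = 7.058 K.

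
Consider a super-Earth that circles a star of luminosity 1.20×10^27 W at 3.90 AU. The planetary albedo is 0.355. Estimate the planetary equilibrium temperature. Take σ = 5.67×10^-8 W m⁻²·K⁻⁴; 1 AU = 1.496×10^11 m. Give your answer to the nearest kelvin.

168 kelvin

Orbital distance: d = 3.90 AU = 5.834×10^11 m.
S = L/(4πd²) = 280.5 W m⁻².
Averaging over the sphere, the absorbed flux is S(1−α)/4 = 45.24 W m⁻².
Set σT⁴ = 45.24 → T = (45.24/σ)^(1/4) = 168.1 K.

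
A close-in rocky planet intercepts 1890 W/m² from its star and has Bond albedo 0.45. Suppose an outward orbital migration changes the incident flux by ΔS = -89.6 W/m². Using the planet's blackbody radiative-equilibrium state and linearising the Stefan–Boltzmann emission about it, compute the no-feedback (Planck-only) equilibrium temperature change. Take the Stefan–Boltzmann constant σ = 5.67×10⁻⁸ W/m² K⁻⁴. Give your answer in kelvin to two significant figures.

Unperturbed T_e = [1890·(1−0.45)/(4σ)]^¼ = 260.2 K.
ΔF = Δ[S(1−α)]/4 = (1−0.45)·-89.6/4 = -12.32 W/m².
Linearising σT⁴ gives d(σT⁴)/dT = 4σT_e³ = 3.995 W/m² per K.
Hence the no-feedback warming is ΔF/(4σT_e³) = -3.08 K.

-3.1 kelvin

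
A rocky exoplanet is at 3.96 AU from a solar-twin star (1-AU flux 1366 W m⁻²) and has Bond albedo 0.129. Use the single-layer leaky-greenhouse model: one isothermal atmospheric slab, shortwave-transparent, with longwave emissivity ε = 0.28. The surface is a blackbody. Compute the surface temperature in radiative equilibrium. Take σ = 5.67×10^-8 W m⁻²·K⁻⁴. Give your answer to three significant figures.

Irradiance scales as 1/d², so S = 1366 W m⁻² × (1/3.96)² = 87.11 W m⁻².
At the top of the atmosphere, σT_e⁴ = S(1−α)/4 = 18.97 W m⁻², giving T_e = 135.2 K.
For a single slab of emissivity ε, T_s⁴ = 2T_e⁴/(2−ε); thus T_s = 135.2·(1.163)^(1/4) = 140.4 K.

140 K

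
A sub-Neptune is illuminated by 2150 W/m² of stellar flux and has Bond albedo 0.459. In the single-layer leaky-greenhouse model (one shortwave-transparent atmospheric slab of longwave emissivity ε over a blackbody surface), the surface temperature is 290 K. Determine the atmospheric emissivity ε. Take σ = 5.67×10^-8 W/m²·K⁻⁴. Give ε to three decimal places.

0.550

Effective temperature: T_e = [S(1−α)/(4σ)]^(1/4) = 267.6 K.
Since (2−ε)/2 = (T_e/T_s)⁴ = 0.7251, ε = 0.5498.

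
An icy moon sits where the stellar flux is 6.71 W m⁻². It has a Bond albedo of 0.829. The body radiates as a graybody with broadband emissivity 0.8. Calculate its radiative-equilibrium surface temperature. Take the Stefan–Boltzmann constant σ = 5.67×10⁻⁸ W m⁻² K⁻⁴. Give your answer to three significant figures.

Absorbed flux (global mean): S(1−α)/4 = 6.710·0.171/4 = 0.2869 W m⁻².
Equating to εσT⁴ with ε = 0.8: T = (0.2869/0.8σ)^(1/4) = 50.15 K.

50.1 K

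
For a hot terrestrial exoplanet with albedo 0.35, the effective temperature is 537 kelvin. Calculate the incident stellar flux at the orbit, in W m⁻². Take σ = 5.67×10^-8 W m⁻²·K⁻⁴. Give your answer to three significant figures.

From S(1−α)/4 = σT⁴: S = 4σT⁴/(1−α).
σT⁴ = 5.67×10⁻⁸·(537)⁴ = 4715 W m⁻².
S = 4·4715/0.65 = 29020 W m⁻².

29000 W m⁻²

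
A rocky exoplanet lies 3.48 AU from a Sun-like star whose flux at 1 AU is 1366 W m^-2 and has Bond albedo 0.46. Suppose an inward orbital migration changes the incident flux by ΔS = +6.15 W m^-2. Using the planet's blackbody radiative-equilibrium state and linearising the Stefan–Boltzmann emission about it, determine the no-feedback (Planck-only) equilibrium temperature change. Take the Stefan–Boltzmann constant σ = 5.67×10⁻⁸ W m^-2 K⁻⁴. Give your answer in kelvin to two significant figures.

1.7 K

Irradiance scales as 1/d², so S = 1366 W m^-2 × (1/3.48)² = 112.8 W m^-2.
Reference equilibrium: T_e = [S(1−α)/(4σ)]^(1/4) = 128.0 K.
Only a fraction (1−α) is absorbed and it's spread over 4πR², so ΔF = (1−α)ΔS/4 = 0.8303 W m^-2.
Linearising σT⁴ gives d(σT⁴)/dT = 4σT_e³ = 0.4758 W m^-2 per K.
Hence the no-feedback warming is ΔF/(4σT_e³) = 1.74 K.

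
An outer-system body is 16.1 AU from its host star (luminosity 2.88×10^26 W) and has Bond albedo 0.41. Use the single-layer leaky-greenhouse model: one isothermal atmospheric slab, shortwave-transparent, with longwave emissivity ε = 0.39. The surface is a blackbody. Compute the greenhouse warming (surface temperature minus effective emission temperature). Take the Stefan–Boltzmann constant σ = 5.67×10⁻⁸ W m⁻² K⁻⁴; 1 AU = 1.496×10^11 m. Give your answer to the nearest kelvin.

3 kelvin

d = 16.1 × 1.496×10^11 m = 2.409×10^12 m.
Spreading L over a sphere of radius d: S = 2.88×10^26/(4π·2.41×10^12²) = 3.951 W m⁻².
At the top of the atmosphere, σT_e⁴ = S(1−α)/4 = 0.5827 W m⁻², giving T_e = 56.62 K.
The surface balance (absorbed SW + ε·downward IR = σT_s⁴) with T_a⁴ = T_s⁴/2 reduces to T_s = T_e·[2/(2−ε)]^¼ = 59.78 K.
T_s − T_e = 59.78 − 56.62 = 3.155 K.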